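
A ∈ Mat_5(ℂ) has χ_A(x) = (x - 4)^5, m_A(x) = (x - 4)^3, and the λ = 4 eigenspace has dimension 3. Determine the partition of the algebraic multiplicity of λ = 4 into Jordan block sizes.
Block sizes for λ = 4: [3, 1, 1]

Step 1 — from the characteristic polynomial, algebraic multiplicity of λ = 4 is 5. From dim ker(A − (4)·I) = 3, there are exactly 3 Jordan blocks for λ = 4.
Step 2 — from the minimal polynomial, the factor (x − 4)^3 tells us the largest block for λ = 4 has size 3.
Step 3 — with total size 5, 3 blocks, and largest block 3, the block sizes (in nonincreasing order) are [3, 1, 1].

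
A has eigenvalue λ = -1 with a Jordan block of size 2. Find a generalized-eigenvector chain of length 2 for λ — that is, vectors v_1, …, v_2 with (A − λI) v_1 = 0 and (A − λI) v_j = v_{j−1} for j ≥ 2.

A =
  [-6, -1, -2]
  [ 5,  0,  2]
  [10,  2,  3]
A Jordan chain for λ = -1 of length 2:
v_1 = (-5, 5, 10)ᵀ
v_2 = (1, 0, 0)ᵀ

Let N = A − (-1)·I. We want v_2 with N^2 v_2 = 0 but N^1 v_2 ≠ 0; then v_{j-1} := N · v_j for j = 2, …, 2.

Pick v_2 = (1, 0, 0)ᵀ.
Then v_1 = N · v_2 = (-5, 5, 10)ᵀ.

Sanity check: (A − (-1)·I) v_1 = (0, 0, 0)ᵀ = 0. ✓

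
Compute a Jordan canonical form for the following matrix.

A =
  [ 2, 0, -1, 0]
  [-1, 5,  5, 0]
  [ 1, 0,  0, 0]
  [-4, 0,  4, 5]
J_2(1) ⊕ J_1(5) ⊕ J_1(5)

The characteristic polynomial is
  det(x·I − A) = x^4 - 12*x^3 + 46*x^2 - 60*x + 25 = (x - 5)^2*(x - 1)^2

Eigenvalues and multiplicities (the geometric multiplicity of λ is n − rank(A − λI), which equals the number of Jordan blocks for λ):
  λ = 1: algebraic multiplicity = 2, geometric multiplicity = 1
  λ = 5: algebraic multiplicity = 2, geometric multiplicity = 2

Determining the block sizes for each eigenvalue:
  λ = 1: one block (gm = 1), so the single block has size am = 2 → block sizes [2]
  λ = 5: gm = am = 2, so every block has size 1 → block sizes [1, 1]

Assembling the blocks gives a Jordan form
J =
  [1, 1, 0, 0]
  [0, 1, 0, 0]
  [0, 0, 5, 0]
  [0, 0, 0, 5]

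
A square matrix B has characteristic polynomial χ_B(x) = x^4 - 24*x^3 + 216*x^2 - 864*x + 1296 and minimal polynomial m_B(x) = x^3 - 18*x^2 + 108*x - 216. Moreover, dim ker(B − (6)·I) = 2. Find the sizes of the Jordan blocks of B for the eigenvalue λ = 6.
Block sizes for λ = 6: [3, 1]

Step 1 — from the characteristic polynomial, algebraic multiplicity of λ = 6 is 4. From dim ker(B − (6)·I) = 2, there are exactly 2 Jordan blocks for λ = 6.
Step 2 — from the minimal polynomial, the factor (x − 6)^3 tells us the largest block for λ = 6 has size 3.
Step 3 — with total size 4, 2 blocks, and largest block 3, the block sizes (in nonincreasing order) are [3, 1].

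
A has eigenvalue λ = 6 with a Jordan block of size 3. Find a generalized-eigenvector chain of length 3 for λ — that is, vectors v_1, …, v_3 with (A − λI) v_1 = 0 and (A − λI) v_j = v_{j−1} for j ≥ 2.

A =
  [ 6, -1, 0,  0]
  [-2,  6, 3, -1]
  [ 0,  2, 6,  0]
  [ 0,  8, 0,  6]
A Jordan chain for λ = 6 of length 3:
v_1 = (2, 0, -4, -16)ᵀ
v_2 = (0, -2, 0, 0)ᵀ
v_3 = (1, 0, 0, 0)ᵀ

Let N = A − (6)·I. We want v_3 with N^3 v_3 = 0 but N^2 v_3 ≠ 0; then v_{j-1} := N · v_j for j = 3, …, 2.

Pick v_3 = (1, 0, 0, 0)ᵀ.
Then v_2 = N · v_3 = (0, -2, 0, 0)ᵀ.
Then v_1 = N · v_2 = (2, 0, -4, -16)ᵀ.

Sanity check: (A − (6)·I) v_1 = (0, 0, 0, 0)ᵀ = 0. ✓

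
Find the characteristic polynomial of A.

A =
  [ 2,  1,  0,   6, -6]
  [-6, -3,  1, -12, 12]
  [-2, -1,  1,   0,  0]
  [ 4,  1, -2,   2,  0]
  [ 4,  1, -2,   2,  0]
x^5 - 2*x^4

Expanding det(x·I − A) (e.g. by cofactor expansion or by noting that A is similar to its Jordan form J, which has the same characteristic polynomial as A) gives
  χ_A(x) = x^5 - 2*x^4
which factors as x^4*(x - 2). The eigenvalues (with algebraic multiplicities) are λ = 0 with multiplicity 4, λ = 2 with multiplicity 1.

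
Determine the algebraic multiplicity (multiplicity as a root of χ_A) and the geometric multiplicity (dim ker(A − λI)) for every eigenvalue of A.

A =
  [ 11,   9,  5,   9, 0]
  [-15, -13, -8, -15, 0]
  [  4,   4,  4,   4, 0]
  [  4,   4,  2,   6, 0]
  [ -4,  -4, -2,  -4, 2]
λ = 2: alg = 5, geom = 3

Step 1 — factor the characteristic polynomial to read off the algebraic multiplicities:
  χ_A(x) = (x - 2)^5

Step 2 — compute geometric multiplicities via the rank-nullity identity g(λ) = n − rank(A − λI):
  rank(A − (2)·I) = 2, so dim ker(A − (2)·I) = n − 2 = 3

Summary:
  λ = 2: algebraic multiplicity = 5, geometric multiplicity = 3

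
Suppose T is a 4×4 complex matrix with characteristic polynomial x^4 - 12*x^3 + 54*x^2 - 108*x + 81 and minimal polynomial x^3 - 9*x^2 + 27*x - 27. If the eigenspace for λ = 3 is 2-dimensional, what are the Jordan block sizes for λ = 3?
Block sizes for λ = 3: [3, 1]

Step 1 — from the characteristic polynomial, algebraic multiplicity of λ = 3 is 4. From dim ker(T − (3)·I) = 2, there are exactly 2 Jordan blocks for λ = 3.
Step 2 — from the minimal polynomial, the factor (x − 3)^3 tells us the largest block for λ = 3 has size 3.
Step 3 — with total size 4, 2 blocks, and largest block 3, the block sizes (in nonincreasing order) are [3, 1].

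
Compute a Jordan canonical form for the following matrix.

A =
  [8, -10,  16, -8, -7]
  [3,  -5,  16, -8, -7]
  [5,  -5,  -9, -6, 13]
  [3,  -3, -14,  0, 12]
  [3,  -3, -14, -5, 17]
J_2(-2) ⊕ J_2(5) ⊕ J_1(5)

The characteristic polynomial is
  det(x·I − A) = x^5 - 11*x^4 + 19*x^3 + 115*x^2 - 200*x - 500 = (x - 5)^3*(x + 2)^2

Eigenvalues and multiplicities (the geometric multiplicity of λ is n − rank(A − λI), which equals the number of Jordan blocks for λ):
  λ = -2: algebraic multiplicity = 2, geometric multiplicity = 1
  λ = 5: algebraic multiplicity = 3, geometric multiplicity = 2

Determining the block sizes for each eigenvalue:
  λ = -2: one block (gm = 1), so the single block has size am = 2 → block sizes [2]
  λ = 5: 2 blocks summing to 3 forces exactly one block of size 2 and the rest size 1 → block sizes [2, 1]

Assembling the blocks gives a Jordan form
J =
  [-2,  1, 0, 0, 0]
  [ 0, -2, 0, 0, 0]
  [ 0,  0, 5, 1, 0]
  [ 0,  0, 0, 5, 0]
  [ 0,  0, 0, 0, 5]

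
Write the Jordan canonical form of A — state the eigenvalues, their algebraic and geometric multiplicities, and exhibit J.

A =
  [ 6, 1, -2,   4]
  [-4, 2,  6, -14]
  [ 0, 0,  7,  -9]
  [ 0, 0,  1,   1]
J_2(4) ⊕ J_2(4)

The characteristic polynomial is
  det(x·I − A) = x^4 - 16*x^3 + 96*x^2 - 256*x + 256 = (x - 4)^4

Eigenvalues and multiplicities (the geometric multiplicity of λ is n − rank(A − λI), which equals the number of Jordan blocks for λ):
  λ = 4: algebraic multiplicity = 4, geometric multiplicity = 2

Determining the block sizes for each eigenvalue:
  λ = 4: with am = 4 and gm = 2, the partition is not yet determined (e.g. several partitions of 4 into 2 parts exist). Let N = A − (4)·I. Computing rank(N^1) = 2, rank(N^2) = 0; the number of blocks of size ≥ j is rank(N^{j−1}) − rank(N^j), giving [2, 2]. So we have 2 block(s) of size 2 → block sizes [2, 2]

Assembling the blocks gives a Jordan form
J =
  [4, 1, 0, 0]
  [0, 4, 0, 0]
  [0, 0, 4, 1]
  [0, 0, 0, 4]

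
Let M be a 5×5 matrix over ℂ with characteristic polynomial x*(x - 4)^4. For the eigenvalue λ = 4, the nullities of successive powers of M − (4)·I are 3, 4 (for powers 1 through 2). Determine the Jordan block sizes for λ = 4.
Block sizes for λ = 4: [2, 1, 1]

From the dimensions of kernels of powers, the number of Jordan blocks of size at least j is d_j − d_{j−1} where d_j = dim ker(N^j) (with d_0 = 0). Computing the differences gives [3, 1].
The number of blocks of size exactly k is (#blocks of size ≥ k) − (#blocks of size ≥ k + 1), so the partition is: 2 block(s) of size 1, 1 block(s) of size 2.
In nonincreasing order the block sizes are [2, 1, 1].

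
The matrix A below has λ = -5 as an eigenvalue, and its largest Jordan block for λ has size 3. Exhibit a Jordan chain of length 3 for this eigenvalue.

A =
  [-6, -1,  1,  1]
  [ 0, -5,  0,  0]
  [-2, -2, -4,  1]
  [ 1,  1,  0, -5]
A Jordan chain for λ = -5 of length 3:
v_1 = (0, 0, 1, -1)ᵀ
v_2 = (-1, 0, -2, 1)ᵀ
v_3 = (1, 0, 0, 0)ᵀ

Let N = A − (-5)·I. We want v_3 with N^3 v_3 = 0 but N^2 v_3 ≠ 0; then v_{j-1} := N · v_j for j = 3, …, 2.

Pick v_3 = (1, 0, 0, 0)ᵀ.
Then v_2 = N · v_3 = (-1, 0, -2, 1)ᵀ.
Then v_1 = N · v_2 = (0, 0, 1, -1)ᵀ.

Sanity check: (A − (-5)·I) v_1 = (0, 0, 0, 0)ᵀ = 0. ✓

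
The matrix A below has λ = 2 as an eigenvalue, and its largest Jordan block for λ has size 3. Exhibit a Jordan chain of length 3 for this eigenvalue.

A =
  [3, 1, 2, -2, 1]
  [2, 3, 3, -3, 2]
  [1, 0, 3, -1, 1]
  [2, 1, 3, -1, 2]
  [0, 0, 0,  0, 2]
A Jordan chain for λ = 2 of length 3:
v_1 = (1, 1, 0, 1, 0)ᵀ
v_2 = (1, 2, 1, 2, 0)ᵀ
v_3 = (1, 0, 0, 0, 0)ᵀ

Let N = A − (2)·I. We want v_3 with N^3 v_3 = 0 but N^2 v_3 ≠ 0; then v_{j-1} := N · v_j for j = 3, …, 2.

Pick v_3 = (1, 0, 0, 0, 0)ᵀ.
Then v_2 = N · v_3 = (1, 2, 1, 2, 0)ᵀ.
Then v_1 = N · v_2 = (1, 1, 0, 1, 0)ᵀ.

Sanity check: (A − (2)·I) v_1 = (0, 0, 0, 0, 0)ᵀ = 0. ✓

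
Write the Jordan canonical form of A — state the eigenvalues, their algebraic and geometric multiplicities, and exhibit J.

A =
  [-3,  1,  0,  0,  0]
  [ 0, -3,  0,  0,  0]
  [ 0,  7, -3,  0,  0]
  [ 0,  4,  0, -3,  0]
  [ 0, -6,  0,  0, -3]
J_2(-3) ⊕ J_1(-3) ⊕ J_1(-3) ⊕ J_1(-3)

The characteristic polynomial is
  det(x·I − A) = x^5 + 15*x^4 + 90*x^3 + 270*x^2 + 405*x + 243 = (x + 3)^5

Eigenvalues and multiplicities (the geometric multiplicity of λ is n − rank(A − λI), which equals the number of Jordan blocks for λ):
  λ = -3: algebraic multiplicity = 5, geometric multiplicity = 4

Determining the block sizes for each eigenvalue:
  λ = -3: 4 blocks summing to 5 forces exactly one block of size 2 and the rest size 1 → block sizes [2, 1, 1, 1]

Assembling the blocks gives a Jordan form
J =
  [-3,  1,  0,  0,  0]
  [ 0, -3,  0,  0,  0]
  [ 0,  0, -3,  0,  0]
  [ 0,  0,  0, -3,  0]
  [ 0,  0,  0,  0, -3]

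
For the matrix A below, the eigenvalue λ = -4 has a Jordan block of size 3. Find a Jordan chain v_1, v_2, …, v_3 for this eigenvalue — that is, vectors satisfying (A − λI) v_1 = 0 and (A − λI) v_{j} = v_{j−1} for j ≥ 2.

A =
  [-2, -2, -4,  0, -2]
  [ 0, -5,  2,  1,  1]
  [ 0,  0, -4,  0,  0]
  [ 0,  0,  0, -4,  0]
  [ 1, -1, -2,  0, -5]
A Jordan chain for λ = -4 of length 3:
v_1 = (2, 1, 0, 0, 1)ᵀ
v_2 = (2, 0, 0, 0, 1)ᵀ
v_3 = (1, 0, 0, 0, 0)ᵀ

Let N = A − (-4)·I. We want v_3 with N^3 v_3 = 0 but N^2 v_3 ≠ 0; then v_{j-1} := N · v_j for j = 3, …, 2.

Pick v_3 = (1, 0, 0, 0, 0)ᵀ.
Then v_2 = N · v_3 = (2, 0, 0, 0, 1)ᵀ.
Then v_1 = N · v_2 = (2, 1, 0, 0, 1)ᵀ.

Sanity check: (A − (-4)·I) v_1 = (0, 0, 0, 0, 0)ᵀ = 0. ✓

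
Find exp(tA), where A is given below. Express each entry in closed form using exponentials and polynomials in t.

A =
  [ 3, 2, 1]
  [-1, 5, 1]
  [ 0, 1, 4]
e^{tA} =
  [-t^2*exp(4*t)/2 - t*exp(4*t) + exp(4*t), t^2*exp(4*t)/2 + 2*t*exp(4*t), t^2*exp(4*t)/2 + t*exp(4*t)]
  [-t*exp(4*t), t*exp(4*t) + exp(4*t), t*exp(4*t)]
  [-t^2*exp(4*t)/2, t^2*exp(4*t)/2 + t*exp(4*t), t^2*exp(4*t)/2 + exp(4*t)]

Strategy: write A = P · J · P⁻¹ where J is a Jordan canonical form, so e^{tA} = P · e^{tJ} · P⁻¹, and e^{tJ} can be computed block-by-block.

A has Jordan form
J =
  [4, 1, 0]
  [0, 4, 1]
  [0, 0, 4]
(up to reordering of blocks).

Per-block formulas:
  For a 3×3 Jordan block J_3(4): exp(t · J_3(4)) = e^(4t)·(I + t·N + (t^2/2)·N^2), where N is the 3×3 nilpotent shift.

After assembling e^{tJ} and conjugating by P, we get:

e^{tA} =
  [-t^2*exp(4*t)/2 - t*exp(4*t) + exp(4*t), t^2*exp(4*t)/2 + 2*t*exp(4*t), t^2*exp(4*t)/2 + t*exp(4*t)]
  [-t*exp(4*t), t*exp(4*t) + exp(4*t), t*exp(4*t)]
  [-t^2*exp(4*t)/2, t^2*exp(4*t)/2 + t*exp(4*t), t^2*exp(4*t)/2 + exp(4*t)]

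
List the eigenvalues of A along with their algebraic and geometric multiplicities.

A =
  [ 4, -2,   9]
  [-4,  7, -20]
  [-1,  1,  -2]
λ = 3: alg = 3, geom = 1

Step 1 — factor the characteristic polynomial to read off the algebraic multiplicities:
  χ_A(x) = (x - 3)^3

Step 2 — compute geometric multiplicities via the rank-nullity identity g(λ) = n − rank(A − λI):
  rank(A − (3)·I) = 2, so dim ker(A − (3)·I) = n − 2 = 1

Summary:
  λ = 3: algebraic multiplicity = 3, geometric multiplicity = 1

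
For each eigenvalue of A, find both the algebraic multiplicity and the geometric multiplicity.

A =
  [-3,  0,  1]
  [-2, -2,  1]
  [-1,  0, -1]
λ = -2: alg = 3, geom = 1

Step 1 — factor the characteristic polynomial to read off the algebraic multiplicities:
  χ_A(x) = (x + 2)^3

Step 2 — compute geometric multiplicities via the rank-nullity identity g(λ) = n − rank(A − λI):
  rank(A − (-2)·I) = 2, so dim ker(A − (-2)·I) = n − 2 = 1

Summary:
  λ = -2: algebraic multiplicity = 3, geometric multiplicity = 1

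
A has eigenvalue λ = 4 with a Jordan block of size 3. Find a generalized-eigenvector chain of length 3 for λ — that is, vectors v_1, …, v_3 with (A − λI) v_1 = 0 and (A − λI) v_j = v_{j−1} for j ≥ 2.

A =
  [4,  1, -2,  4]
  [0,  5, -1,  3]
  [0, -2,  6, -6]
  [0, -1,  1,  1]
A Jordan chain for λ = 4 of length 3:
v_1 = (1, 0, 0, 0)ᵀ
v_2 = (1, 1, -2, -1)ᵀ
v_3 = (0, 1, 0, 0)ᵀ

Let N = A − (4)·I. We want v_3 with N^3 v_3 = 0 but N^2 v_3 ≠ 0; then v_{j-1} := N · v_j for j = 3, …, 2.

Pick v_3 = (0, 1, 0, 0)ᵀ.
Then v_2 = N · v_3 = (1, 1, -2, -1)ᵀ.
Then v_1 = N · v_2 = (1, 0, 0, 0)ᵀ.

Sanity check: (A − (4)·I) v_1 = (0, 0, 0, 0)ᵀ = 0. ✓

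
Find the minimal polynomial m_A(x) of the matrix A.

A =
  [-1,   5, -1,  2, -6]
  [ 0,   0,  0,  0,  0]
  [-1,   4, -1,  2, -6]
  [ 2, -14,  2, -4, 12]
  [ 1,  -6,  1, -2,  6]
x^3

The characteristic polynomial is χ_A(x) = x^5, so the eigenvalues are known. The minimal polynomial is
  m_A(x) = Π_λ (x − λ)^{k_λ}
where k_λ is the size of the *largest* Jordan block for λ (equivalently, the smallest k with (A − λI)^k v = 0 for every generalised eigenvector v of λ).

  λ = 0: largest Jordan block has size 3, contributing (x − 0)^3

So m_A(x) = x^3 = x^3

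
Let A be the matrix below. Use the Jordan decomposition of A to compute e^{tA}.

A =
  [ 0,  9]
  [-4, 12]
e^{tA} =
  [-6*t*exp(6*t) + exp(6*t), 9*t*exp(6*t)]
  [-4*t*exp(6*t), 6*t*exp(6*t) + exp(6*t)]

Strategy: write A = P · J · P⁻¹ where J is a Jordan canonical form, so e^{tA} = P · e^{tJ} · P⁻¹, and e^{tJ} can be computed block-by-block.

A has Jordan form
J =
  [6, 1]
  [0, 6]
(up to reordering of blocks).

Per-block formulas:
  For a 2×2 Jordan block J_2(6): exp(t · J_2(6)) = e^(6t)·(I + t·N), where N is the 2×2 nilpotent shift.

After assembling e^{tJ} and conjugating by P, we get:

e^{tA} =
  [-6*t*exp(6*t) + exp(6*t), 9*t*exp(6*t)]
  [-4*t*exp(6*t), 6*t*exp(6*t) + exp(6*t)]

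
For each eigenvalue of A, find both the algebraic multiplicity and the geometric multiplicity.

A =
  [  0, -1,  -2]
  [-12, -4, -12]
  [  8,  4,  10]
λ = 2: alg = 3, geom = 2

Step 1 — factor the characteristic polynomial to read off the algebraic multiplicities:
  χ_A(x) = (x - 2)^3

Step 2 — compute geometric multiplicities via the rank-nullity identity g(λ) = n − rank(A − λI):
  rank(A − (2)·I) = 1, so dim ker(A − (2)·I) = n − 1 = 2

Summary:
  λ = 2: algebraic multiplicity = 3, geometric multiplicity = 2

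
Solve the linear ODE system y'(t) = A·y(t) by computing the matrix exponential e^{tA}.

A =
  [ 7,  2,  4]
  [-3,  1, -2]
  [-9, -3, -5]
e^{tA} =
  [-3*t^2*exp(t) + 6*t*exp(t) + exp(t), 2*t*exp(t), -2*t^2*exp(t) + 4*t*exp(t)]
  [-3*t*exp(t), exp(t), -2*t*exp(t)]
  [9*t^2*exp(t)/2 - 9*t*exp(t), -3*t*exp(t), 3*t^2*exp(t) - 6*t*exp(t) + exp(t)]

Strategy: write A = P · J · P⁻¹ where J is a Jordan canonical form, so e^{tA} = P · e^{tJ} · P⁻¹, and e^{tJ} can be computed block-by-block.

A has Jordan form
J =
  [1, 1, 0]
  [0, 1, 1]
  [0, 0, 1]
(up to reordering of blocks).

Per-block formulas:
  For a 3×3 Jordan block J_3(1): exp(t · J_3(1)) = e^(1t)·(I + t·N + (t^2/2)·N^2), where N is the 3×3 nilpotent shift.

After assembling e^{tJ} and conjugating by P, we get:

e^{tA} =
  [-3*t^2*exp(t) + 6*t*exp(t) + exp(t), 2*t*exp(t), -2*t^2*exp(t) + 4*t*exp(t)]
  [-3*t*exp(t), exp(t), -2*t*exp(t)]
  [9*t^2*exp(t)/2 - 9*t*exp(t), -3*t*exp(t), 3*t^2*exp(t) - 6*t*exp(t) + exp(t)]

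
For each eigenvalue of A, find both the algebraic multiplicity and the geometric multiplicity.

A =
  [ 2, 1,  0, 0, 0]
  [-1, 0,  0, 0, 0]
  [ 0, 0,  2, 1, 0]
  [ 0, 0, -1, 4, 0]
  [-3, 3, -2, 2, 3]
λ = 1: alg = 2, geom = 1; λ = 3: alg = 3, geom = 2

Step 1 — factor the characteristic polynomial to read off the algebraic multiplicities:
  χ_A(x) = (x - 3)^3*(x - 1)^2

Step 2 — compute geometric multiplicities via the rank-nullity identity g(λ) = n − rank(A − λI):
  rank(A − (1)·I) = 4, so dim ker(A − (1)·I) = n − 4 = 1
  rank(A − (3)·I) = 3, so dim ker(A − (3)·I) = n − 3 = 2

Summary:
  λ = 1: algebraic multiplicity = 2, geometric multiplicity = 1
  λ = 3: algebraic multiplicity = 3, geometric multiplicity = 2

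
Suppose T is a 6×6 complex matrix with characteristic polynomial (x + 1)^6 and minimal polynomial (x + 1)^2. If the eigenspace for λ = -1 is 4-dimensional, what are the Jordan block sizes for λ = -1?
Block sizes for λ = -1: [2, 2, 1, 1]

Step 1 — from the characteristic polynomial, algebraic multiplicity of λ = -1 is 6. From dim ker(T − (-1)·I) = 4, there are exactly 4 Jordan blocks for λ = -1.
Step 2 — from the minimal polynomial, the factor (x + 1)^2 tells us the largest block for λ = -1 has size 2.
Step 3 — with total size 6, 4 blocks, and largest block 2, the block sizes (in nonincreasing order) are [2, 2, 1, 1].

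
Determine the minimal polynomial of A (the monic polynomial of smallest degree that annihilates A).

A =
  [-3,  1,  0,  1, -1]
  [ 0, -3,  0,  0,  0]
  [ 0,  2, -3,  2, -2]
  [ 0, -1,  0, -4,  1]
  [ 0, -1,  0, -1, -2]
x^2 + 6*x + 9

The characteristic polynomial is χ_A(x) = (x + 3)^5, so the eigenvalues are known. The minimal polynomial is
  m_A(x) = Π_λ (x − λ)^{k_λ}
where k_λ is the size of the *largest* Jordan block for λ (equivalently, the smallest k with (A − λI)^k v = 0 for every generalised eigenvector v of λ).

  λ = -3: largest Jordan block has size 2, contributing (x + 3)^2

So m_A(x) = (x + 3)^2 = x^2 + 6*x + 9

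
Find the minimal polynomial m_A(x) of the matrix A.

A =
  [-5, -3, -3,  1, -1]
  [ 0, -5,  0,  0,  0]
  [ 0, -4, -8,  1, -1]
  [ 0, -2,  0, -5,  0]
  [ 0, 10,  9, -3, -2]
x^2 + 10*x + 25

The characteristic polynomial is χ_A(x) = (x + 5)^5, so the eigenvalues are known. The minimal polynomial is
  m_A(x) = Π_λ (x − λ)^{k_λ}
where k_λ is the size of the *largest* Jordan block for λ (equivalently, the smallest k with (A − λI)^k v = 0 for every generalised eigenvector v of λ).

  λ = -5: largest Jordan block has size 2, contributing (x + 5)^2

So m_A(x) = (x + 5)^2 = x^2 + 10*x + 25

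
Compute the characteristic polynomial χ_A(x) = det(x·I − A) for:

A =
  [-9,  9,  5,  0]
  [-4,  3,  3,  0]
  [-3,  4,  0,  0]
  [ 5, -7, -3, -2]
x^4 + 8*x^3 + 24*x^2 + 32*x + 16

Expanding det(x·I − A) (e.g. by cofactor expansion or by noting that A is similar to its Jordan form J, which has the same characteristic polynomial as A) gives
  χ_A(x) = x^4 + 8*x^3 + 24*x^2 + 32*x + 16
which factors as (x + 2)^4. The eigenvalues (with algebraic multiplicities) are λ = -2 with multiplicity 4.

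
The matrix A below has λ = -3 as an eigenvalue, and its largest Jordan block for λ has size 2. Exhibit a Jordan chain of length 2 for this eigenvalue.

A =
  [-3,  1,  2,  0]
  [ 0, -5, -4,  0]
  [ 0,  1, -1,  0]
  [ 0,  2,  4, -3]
A Jordan chain for λ = -3 of length 2:
v_1 = (1, -2, 1, 2)ᵀ
v_2 = (0, 1, 0, 0)ᵀ

Let N = A − (-3)·I. We want v_2 with N^2 v_2 = 0 but N^1 v_2 ≠ 0; then v_{j-1} := N · v_j for j = 2, …, 2.

Pick v_2 = (0, 1, 0, 0)ᵀ.
Then v_1 = N · v_2 = (1, -2, 1, 2)ᵀ.

Sanity check: (A − (-3)·I) v_1 = (0, 0, 0, 0)ᵀ = 0. ✓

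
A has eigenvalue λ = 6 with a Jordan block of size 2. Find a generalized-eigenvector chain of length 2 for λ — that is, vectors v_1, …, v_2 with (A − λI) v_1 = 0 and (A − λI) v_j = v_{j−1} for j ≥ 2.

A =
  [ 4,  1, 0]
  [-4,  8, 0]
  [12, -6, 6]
A Jordan chain for λ = 6 of length 2:
v_1 = (-2, -4, 12)ᵀ
v_2 = (1, 0, 0)ᵀ

Let N = A − (6)·I. We want v_2 with N^2 v_2 = 0 but N^1 v_2 ≠ 0; then v_{j-1} := N · v_j for j = 2, …, 2.

Pick v_2 = (1, 0, 0)ᵀ.
Then v_1 = N · v_2 = (-2, -4, 12)ᵀ.

Sanity check: (A − (6)·I) v_1 = (0, 0, 0)ᵀ = 0. ✓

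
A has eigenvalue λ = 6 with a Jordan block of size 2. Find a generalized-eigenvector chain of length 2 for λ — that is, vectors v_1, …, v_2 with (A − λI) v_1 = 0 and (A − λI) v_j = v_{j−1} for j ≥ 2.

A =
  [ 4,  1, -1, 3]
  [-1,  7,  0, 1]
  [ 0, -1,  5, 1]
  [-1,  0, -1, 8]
A Jordan chain for λ = 6 of length 2:
v_1 = (-2, -1, 0, -1)ᵀ
v_2 = (1, 0, 0, 0)ᵀ

Let N = A − (6)·I. We want v_2 with N^2 v_2 = 0 but N^1 v_2 ≠ 0; then v_{j-1} := N · v_j for j = 2, …, 2.

Pick v_2 = (1, 0, 0, 0)ᵀ.
Then v_1 = N · v_2 = (-2, -1, 0, -1)ᵀ.

Sanity check: (A − (6)·I) v_1 = (0, 0, 0, 0)ᵀ = 0. ✓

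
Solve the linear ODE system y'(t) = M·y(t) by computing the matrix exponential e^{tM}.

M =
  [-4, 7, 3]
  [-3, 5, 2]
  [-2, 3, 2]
e^{tM} =
  [-t^2*exp(t) - 5*t*exp(t) + exp(t), t^2*exp(t) + 7*t*exp(t), t^2*exp(t) + 3*t*exp(t)]
  [-t^2*exp(t)/2 - 3*t*exp(t), t^2*exp(t)/2 + 4*t*exp(t) + exp(t), t^2*exp(t)/2 + 2*t*exp(t)]
  [-t^2*exp(t)/2 - 2*t*exp(t), t^2*exp(t)/2 + 3*t*exp(t), t^2*exp(t)/2 + t*exp(t) + exp(t)]

Strategy: write M = P · J · P⁻¹ where J is a Jordan canonical form, so e^{tM} = P · e^{tJ} · P⁻¹, and e^{tJ} can be computed block-by-block.

M has Jordan form
J =
  [1, 1, 0]
  [0, 1, 1]
  [0, 0, 1]
(up to reordering of blocks).

Per-block formulas:
  For a 3×3 Jordan block J_3(1): exp(t · J_3(1)) = e^(1t)·(I + t·N + (t^2/2)·N^2), where N is the 3×3 nilpotent shift.

After assembling e^{tJ} and conjugating by P, we get:

e^{tM} =
  [-t^2*exp(t) - 5*t*exp(t) + exp(t), t^2*exp(t) + 7*t*exp(t), t^2*exp(t) + 3*t*exp(t)]
  [-t^2*exp(t)/2 - 3*t*exp(t), t^2*exp(t)/2 + 4*t*exp(t) + exp(t), t^2*exp(t)/2 + 2*t*exp(t)]
  [-t^2*exp(t)/2 - 2*t*exp(t), t^2*exp(t)/2 + 3*t*exp(t), t^2*exp(t)/2 + t*exp(t) + exp(t)]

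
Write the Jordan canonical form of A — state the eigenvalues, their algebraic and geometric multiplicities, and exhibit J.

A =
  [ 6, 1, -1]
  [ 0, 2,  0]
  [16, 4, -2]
J_2(2) ⊕ J_1(2)

The characteristic polynomial is
  det(x·I − A) = x^3 - 6*x^2 + 12*x - 8 = (x - 2)^3

Eigenvalues and multiplicities (the geometric multiplicity of λ is n − rank(A − λI), which equals the number of Jordan blocks for λ):
  λ = 2: algebraic multiplicity = 3, geometric multiplicity = 2

Determining the block sizes for each eigenvalue:
  λ = 2: 2 blocks summing to 3 forces exactly one block of size 2 and the rest size 1 → block sizes [2, 1]

Assembling the blocks gives a Jordan form
J =
  [2, 1, 0]
  [0, 2, 0]
  [0, 0, 2]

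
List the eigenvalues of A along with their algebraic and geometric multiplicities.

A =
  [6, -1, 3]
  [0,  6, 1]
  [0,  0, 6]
λ = 6: alg = 3, geom = 1

Step 1 — factor the characteristic polynomial to read off the algebraic multiplicities:
  χ_A(x) = (x - 6)^3

Step 2 — compute geometric multiplicities via the rank-nullity identity g(λ) = n − rank(A − λI):
  rank(A − (6)·I) = 2, so dim ker(A − (6)·I) = n − 2 = 1

Summary:
  λ = 6: algebraic multiplicity = 3, geometric multiplicity = 1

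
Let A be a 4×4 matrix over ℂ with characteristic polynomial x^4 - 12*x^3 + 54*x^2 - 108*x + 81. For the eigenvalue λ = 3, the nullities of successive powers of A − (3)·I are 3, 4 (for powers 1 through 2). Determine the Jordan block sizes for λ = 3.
Block sizes for λ = 3: [2, 1, 1]

From the dimensions of kernels of powers, the number of Jordan blocks of size at least j is d_j − d_{j−1} where d_j = dim ker(N^j) (with d_0 = 0). Computing the differences gives [3, 1].
The number of blocks of size exactly k is (#blocks of size ≥ k) − (#blocks of size ≥ k + 1), so the partition is: 2 block(s) of size 1, 1 block(s) of size 2.
In nonincreasing order the block sizes are [2, 1, 1].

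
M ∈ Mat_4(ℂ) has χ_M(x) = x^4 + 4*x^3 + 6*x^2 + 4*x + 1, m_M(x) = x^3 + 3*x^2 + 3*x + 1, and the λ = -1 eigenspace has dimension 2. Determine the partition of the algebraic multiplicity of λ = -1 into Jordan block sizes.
Block sizes for λ = -1: [3, 1]

Step 1 — from the characteristic polynomial, algebraic multiplicity of λ = -1 is 4. From dim ker(M − (-1)·I) = 2, there are exactly 2 Jordan blocks for λ = -1.
Step 2 — from the minimal polynomial, the factor (x + 1)^3 tells us the largest block for λ = -1 has size 3.
Step 3 — with total size 4, 2 blocks, and largest block 3, the block sizes (in nonincreasing order) are [3, 1].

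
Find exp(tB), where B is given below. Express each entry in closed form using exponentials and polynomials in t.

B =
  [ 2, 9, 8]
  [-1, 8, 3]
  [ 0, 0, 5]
e^{tB} =
  [-3*t*exp(5*t) + exp(5*t), 9*t*exp(5*t), 3*t^2*exp(5*t)/2 + 8*t*exp(5*t)]
  [-t*exp(5*t), 3*t*exp(5*t) + exp(5*t), t^2*exp(5*t)/2 + 3*t*exp(5*t)]
  [0, 0, exp(5*t)]

Strategy: write B = P · J · P⁻¹ where J is a Jordan canonical form, so e^{tB} = P · e^{tJ} · P⁻¹, and e^{tJ} can be computed block-by-block.

B has Jordan form
J =
  [5, 1, 0]
  [0, 5, 1]
  [0, 0, 5]
(up to reordering of blocks).

Per-block formulas:
  For a 3×3 Jordan block J_3(5): exp(t · J_3(5)) = e^(5t)·(I + t·N + (t^2/2)·N^2), where N is the 3×3 nilpotent shift.

After assembling e^{tJ} and conjugating by P, we get:

e^{tB} =
  [-3*t*exp(5*t) + exp(5*t), 9*t*exp(5*t), 3*t^2*exp(5*t)/2 + 8*t*exp(5*t)]
  [-t*exp(5*t), 3*t*exp(5*t) + exp(5*t), t^2*exp(5*t)/2 + 3*t*exp(5*t)]
  [0, 0, exp(5*t)]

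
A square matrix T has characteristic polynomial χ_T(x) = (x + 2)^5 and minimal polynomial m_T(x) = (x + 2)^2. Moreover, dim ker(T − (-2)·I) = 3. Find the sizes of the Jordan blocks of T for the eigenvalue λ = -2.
Block sizes for λ = -2: [2, 2, 1]

Step 1 — from the characteristic polynomial, algebraic multiplicity of λ = -2 is 5. From dim ker(T − (-2)·I) = 3, there are exactly 3 Jordan blocks for λ = -2.
Step 2 — from the minimal polynomial, the factor (x + 2)^2 tells us the largest block for λ = -2 has size 2.
Step 3 — with total size 5, 3 blocks, and largest block 2, the block sizes (in nonincreasing order) are [2, 2, 1].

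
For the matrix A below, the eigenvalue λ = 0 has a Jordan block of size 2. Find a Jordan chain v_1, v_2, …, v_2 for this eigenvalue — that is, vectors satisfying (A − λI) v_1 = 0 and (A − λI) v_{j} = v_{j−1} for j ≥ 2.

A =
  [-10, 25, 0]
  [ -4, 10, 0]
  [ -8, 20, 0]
A Jordan chain for λ = 0 of length 2:
v_1 = (-10, -4, -8)ᵀ
v_2 = (1, 0, 0)ᵀ

Let N = A − (0)·I. We want v_2 with N^2 v_2 = 0 but N^1 v_2 ≠ 0; then v_{j-1} := N · v_j for j = 2, …, 2.

Pick v_2 = (1, 0, 0)ᵀ.
Then v_1 = N · v_2 = (-10, -4, -8)ᵀ.

Sanity check: (A − (0)·I) v_1 = (0, 0, 0)ᵀ = 0. ✓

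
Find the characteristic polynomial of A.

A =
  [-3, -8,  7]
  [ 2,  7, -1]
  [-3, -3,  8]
x^3 - 12*x^2 + 45*x - 50

Expanding det(x·I − A) (e.g. by cofactor expansion or by noting that A is similar to its Jordan form J, which has the same characteristic polynomial as A) gives
  χ_A(x) = x^3 - 12*x^2 + 45*x - 50
which factors as (x - 5)^2*(x - 2). The eigenvalues (with algebraic multiplicities) are λ = 2 with multiplicity 1, λ = 5 with multiplicity 2.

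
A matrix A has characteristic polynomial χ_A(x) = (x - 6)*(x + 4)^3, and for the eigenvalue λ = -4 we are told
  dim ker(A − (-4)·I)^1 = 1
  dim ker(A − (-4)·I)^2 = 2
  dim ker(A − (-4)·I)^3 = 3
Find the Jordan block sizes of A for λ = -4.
Block sizes for λ = -4: [3]

From the dimensions of kernels of powers, the number of Jordan blocks of size at least j is d_j − d_{j−1} where d_j = dim ker(N^j) (with d_0 = 0). Computing the differences gives [1, 1, 1].
The number of blocks of size exactly k is (#blocks of size ≥ k) − (#blocks of size ≥ k + 1), so the partition is: 1 block(s) of size 3.
In nonincreasing order the block sizes are [3].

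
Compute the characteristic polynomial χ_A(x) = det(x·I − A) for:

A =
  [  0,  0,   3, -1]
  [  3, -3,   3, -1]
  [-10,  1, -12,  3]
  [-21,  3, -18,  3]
x^4 + 12*x^3 + 54*x^2 + 108*x + 81

Expanding det(x·I − A) (e.g. by cofactor expansion or by noting that A is similar to its Jordan form J, which has the same characteristic polynomial as A) gives
  χ_A(x) = x^4 + 12*x^3 + 54*x^2 + 108*x + 81
which factors as (x + 3)^4. The eigenvalues (with algebraic multiplicities) are λ = -3 with multiplicity 4.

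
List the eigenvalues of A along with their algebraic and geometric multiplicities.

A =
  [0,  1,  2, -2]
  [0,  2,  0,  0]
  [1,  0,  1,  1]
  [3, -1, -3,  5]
λ = 2: alg = 4, geom = 2

Step 1 — factor the characteristic polynomial to read off the algebraic multiplicities:
  χ_A(x) = (x - 2)^4

Step 2 — compute geometric multiplicities via the rank-nullity identity g(λ) = n − rank(A − λI):
  rank(A − (2)·I) = 2, so dim ker(A − (2)·I) = n − 2 = 2

Summary:
  λ = 2: algebraic multiplicity = 4, geometric multiplicity = 2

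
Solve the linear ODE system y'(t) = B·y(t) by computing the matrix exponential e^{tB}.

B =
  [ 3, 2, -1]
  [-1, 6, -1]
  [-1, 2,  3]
e^{tB} =
  [-t*exp(4*t) + exp(4*t), 2*t*exp(4*t), -t*exp(4*t)]
  [-t*exp(4*t), 2*t*exp(4*t) + exp(4*t), -t*exp(4*t)]
  [-t*exp(4*t), 2*t*exp(4*t), -t*exp(4*t) + exp(4*t)]

Strategy: write B = P · J · P⁻¹ where J is a Jordan canonical form, so e^{tB} = P · e^{tJ} · P⁻¹, and e^{tJ} can be computed block-by-block.

B has Jordan form
J =
  [4, 1, 0]
  [0, 4, 0]
  [0, 0, 4]
(up to reordering of blocks).

Per-block formulas:
  For a 2×2 Jordan block J_2(4): exp(t · J_2(4)) = e^(4t)·(I + t·N), where N is the 2×2 nilpotent shift.
  For a 1×1 block at λ = 4: exp(t · [4]) = [e^(4t)].

After assembling e^{tJ} and conjugating by P, we get:

e^{tB} =
  [-t*exp(4*t) + exp(4*t), 2*t*exp(4*t), -t*exp(4*t)]
  [-t*exp(4*t), 2*t*exp(4*t) + exp(4*t), -t*exp(4*t)]
  [-t*exp(4*t), 2*t*exp(4*t), -t*exp(4*t) + exp(4*t)]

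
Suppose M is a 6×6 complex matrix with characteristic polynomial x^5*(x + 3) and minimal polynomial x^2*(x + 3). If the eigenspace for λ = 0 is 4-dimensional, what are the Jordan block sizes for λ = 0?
Block sizes for λ = 0: [2, 1, 1, 1]

Step 1 — from the characteristic polynomial, algebraic multiplicity of λ = 0 is 5. From dim ker(M − (0)·I) = 4, there are exactly 4 Jordan blocks for λ = 0.
Step 2 — from the minimal polynomial, the factor (x − 0)^2 tells us the largest block for λ = 0 has size 2.
Step 3 — with total size 5, 4 blocks, and largest block 2, the block sizes (in nonincreasing order) are [2, 1, 1, 1].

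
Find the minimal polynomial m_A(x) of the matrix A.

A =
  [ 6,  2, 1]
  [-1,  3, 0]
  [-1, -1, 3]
x^3 - 12*x^2 + 48*x - 64

The characteristic polynomial is χ_A(x) = (x - 4)^3, so the eigenvalues are known. The minimal polynomial is
  m_A(x) = Π_λ (x − λ)^{k_λ}
where k_λ is the size of the *largest* Jordan block for λ (equivalently, the smallest k with (A − λI)^k v = 0 for every generalised eigenvector v of λ).

  λ = 4: largest Jordan block has size 3, contributing (x − 4)^3

So m_A(x) = (x - 4)^3 = x^3 - 12*x^2 + 48*x - 64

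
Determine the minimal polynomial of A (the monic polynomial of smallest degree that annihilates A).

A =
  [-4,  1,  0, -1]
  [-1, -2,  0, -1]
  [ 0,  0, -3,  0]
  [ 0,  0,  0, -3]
x^2 + 6*x + 9

The characteristic polynomial is χ_A(x) = (x + 3)^4, so the eigenvalues are known. The minimal polynomial is
  m_A(x) = Π_λ (x − λ)^{k_λ}
where k_λ is the size of the *largest* Jordan block for λ (equivalently, the smallest k with (A − λI)^k v = 0 for every generalised eigenvector v of λ).

  λ = -3: largest Jordan block has size 2, contributing (x + 3)^2

So m_A(x) = (x + 3)^2 = x^2 + 6*x + 9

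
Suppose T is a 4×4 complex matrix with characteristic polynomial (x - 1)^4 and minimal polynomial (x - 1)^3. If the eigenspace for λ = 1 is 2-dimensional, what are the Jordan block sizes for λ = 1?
Block sizes for λ = 1: [3, 1]

Step 1 — from the characteristic polynomial, algebraic multiplicity of λ = 1 is 4. From dim ker(T − (1)·I) = 2, there are exactly 2 Jordan blocks for λ = 1.
Step 2 — from the minimal polynomial, the factor (x − 1)^3 tells us the largest block for λ = 1 has size 3.
Step 3 — with total size 4, 2 blocks, and largest block 3, the block sizes (in nonincreasing order) are [3, 1].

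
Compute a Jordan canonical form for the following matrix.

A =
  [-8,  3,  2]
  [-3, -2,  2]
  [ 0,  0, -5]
J_2(-5) ⊕ J_1(-5)

The characteristic polynomial is
  det(x·I − A) = x^3 + 15*x^2 + 75*x + 125 = (x + 5)^3

Eigenvalues and multiplicities (the geometric multiplicity of λ is n − rank(A − λI), which equals the number of Jordan blocks for λ):
  λ = -5: algebraic multiplicity = 3, geometric multiplicity = 2

Determining the block sizes for each eigenvalue:
  λ = -5: 2 blocks summing to 3 forces exactly one block of size 2 and the rest size 1 → block sizes [2, 1]

Assembling the blocks gives a Jordan form
J =
  [-5,  1,  0]
  [ 0, -5,  0]
  [ 0,  0, -5]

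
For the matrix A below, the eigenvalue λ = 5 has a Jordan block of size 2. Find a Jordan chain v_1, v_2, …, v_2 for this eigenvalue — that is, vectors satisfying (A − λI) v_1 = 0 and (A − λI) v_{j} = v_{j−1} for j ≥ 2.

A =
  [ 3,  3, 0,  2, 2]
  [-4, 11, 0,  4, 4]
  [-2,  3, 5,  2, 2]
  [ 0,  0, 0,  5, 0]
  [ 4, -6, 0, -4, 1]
A Jordan chain for λ = 5 of length 2:
v_1 = (-2, -4, -2, 0, 4)ᵀ
v_2 = (1, 0, 0, 0, 0)ᵀ

Let N = A − (5)·I. We want v_2 with N^2 v_2 = 0 but N^1 v_2 ≠ 0; then v_{j-1} := N · v_j for j = 2, …, 2.

Pick v_2 = (1, 0, 0, 0, 0)ᵀ.
Then v_1 = N · v_2 = (-2, -4, -2, 0, 4)ᵀ.

Sanity check: (A − (5)·I) v_1 = (0, 0, 0, 0, 0)ᵀ = 0. ✓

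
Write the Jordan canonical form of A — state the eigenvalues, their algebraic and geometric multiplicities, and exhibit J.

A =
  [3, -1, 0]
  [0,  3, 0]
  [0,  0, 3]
J_2(3) ⊕ J_1(3)

The characteristic polynomial is
  det(x·I − A) = x^3 - 9*x^2 + 27*x - 27 = (x - 3)^3

Eigenvalues and multiplicities (the geometric multiplicity of λ is n − rank(A − λI), which equals the number of Jordan blocks for λ):
  λ = 3: algebraic multiplicity = 3, geometric multiplicity = 2

Determining the block sizes for each eigenvalue:
  λ = 3: 2 blocks summing to 3 forces exactly one block of size 2 and the rest size 1 → block sizes [2, 1]

Assembling the blocks gives a Jordan form
J =
  [3, 1, 0]
  [0, 3, 0]
  [0, 0, 3]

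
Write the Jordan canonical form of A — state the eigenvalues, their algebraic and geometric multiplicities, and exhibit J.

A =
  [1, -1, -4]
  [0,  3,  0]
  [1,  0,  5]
J_3(3)

The characteristic polynomial is
  det(x·I − A) = x^3 - 9*x^2 + 27*x - 27 = (x - 3)^3

Eigenvalues and multiplicities (the geometric multiplicity of λ is n − rank(A − λI), which equals the number of Jordan blocks for λ):
  λ = 3: algebraic multiplicity = 3, geometric multiplicity = 1

Determining the block sizes for each eigenvalue:
  λ = 3: one block (gm = 1), so the single block has size am = 3 → block sizes [3]

Assembling the blocks gives a Jordan form
J =
  [3, 1, 0]
  [0, 3, 1]
  [0, 0, 3]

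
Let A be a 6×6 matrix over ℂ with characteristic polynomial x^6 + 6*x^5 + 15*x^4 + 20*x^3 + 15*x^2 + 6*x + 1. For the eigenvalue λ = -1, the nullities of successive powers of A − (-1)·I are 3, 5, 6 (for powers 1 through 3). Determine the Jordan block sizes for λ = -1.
Block sizes for λ = -1: [3, 2, 1]

From the dimensions of kernels of powers, the number of Jordan blocks of size at least j is d_j − d_{j−1} where d_j = dim ker(N^j) (with d_0 = 0). Computing the differences gives [3, 2, 1].
The number of blocks of size exactly k is (#blocks of size ≥ k) − (#blocks of size ≥ k + 1), so the partition is: 1 block(s) of size 1, 1 block(s) of size 2, 1 block(s) of size 3.
In nonincreasing order the block sizes are [3, 2, 1].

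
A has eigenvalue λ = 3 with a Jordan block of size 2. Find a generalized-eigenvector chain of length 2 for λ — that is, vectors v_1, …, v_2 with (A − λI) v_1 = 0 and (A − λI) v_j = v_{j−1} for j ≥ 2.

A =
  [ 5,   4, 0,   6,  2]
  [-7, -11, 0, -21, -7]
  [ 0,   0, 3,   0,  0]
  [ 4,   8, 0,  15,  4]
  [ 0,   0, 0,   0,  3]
A Jordan chain for λ = 3 of length 2:
v_1 = (2, -7, 0, 4, 0)ᵀ
v_2 = (1, 0, 0, 0, 0)ᵀ

Let N = A − (3)·I. We want v_2 with N^2 v_2 = 0 but N^1 v_2 ≠ 0; then v_{j-1} := N · v_j for j = 2, …, 2.

Pick v_2 = (1, 0, 0, 0, 0)ᵀ.
Then v_1 = N · v_2 = (2, -7, 0, 4, 0)ᵀ.

Sanity check: (A − (3)·I) v_1 = (0, 0, 0, 0, 0)ᵀ = 0. ✓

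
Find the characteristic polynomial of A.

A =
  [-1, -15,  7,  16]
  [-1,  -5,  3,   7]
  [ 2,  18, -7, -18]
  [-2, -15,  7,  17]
x^4 - 4*x^3 + 6*x^2 - 4*x + 1

Expanding det(x·I − A) (e.g. by cofactor expansion or by noting that A is similar to its Jordan form J, which has the same characteristic polynomial as A) gives
  χ_A(x) = x^4 - 4*x^3 + 6*x^2 - 4*x + 1
which factors as (x - 1)^4. The eigenvalues (with algebraic multiplicities) are λ = 1 with multiplicity 4.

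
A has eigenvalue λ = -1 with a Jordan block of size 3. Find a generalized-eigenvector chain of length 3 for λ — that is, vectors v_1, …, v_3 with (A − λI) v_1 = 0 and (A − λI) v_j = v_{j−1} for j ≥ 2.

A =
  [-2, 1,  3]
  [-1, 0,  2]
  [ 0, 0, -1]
A Jordan chain for λ = -1 of length 3:
v_1 = (-1, -1, 0)ᵀ
v_2 = (3, 2, 0)ᵀ
v_3 = (0, 0, 1)ᵀ

Let N = A − (-1)·I. We want v_3 with N^3 v_3 = 0 but N^2 v_3 ≠ 0; then v_{j-1} := N · v_j for j = 3, …, 2.

Pick v_3 = (0, 0, 1)ᵀ.
Then v_2 = N · v_3 = (3, 2, 0)ᵀ.
Then v_1 = N · v_2 = (-1, -1, 0)ᵀ.

Sanity check: (A − (-1)·I) v_1 = (0, 0, 0)ᵀ = 0. ✓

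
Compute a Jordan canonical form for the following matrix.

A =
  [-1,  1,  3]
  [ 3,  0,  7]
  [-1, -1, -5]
J_3(-2)

The characteristic polynomial is
  det(x·I − A) = x^3 + 6*x^2 + 12*x + 8 = (x + 2)^3

Eigenvalues and multiplicities (the geometric multiplicity of λ is n − rank(A − λI), which equals the number of Jordan blocks for λ):
  λ = -2: algebraic multiplicity = 3, geometric multiplicity = 1

Determining the block sizes for each eigenvalue:
  λ = -2: one block (gm = 1), so the single block has size am = 3 → block sizes [3]

Assembling the blocks gives a Jordan form
J =
  [-2,  1,  0]
  [ 0, -2,  1]
  [ 0,  0, -2]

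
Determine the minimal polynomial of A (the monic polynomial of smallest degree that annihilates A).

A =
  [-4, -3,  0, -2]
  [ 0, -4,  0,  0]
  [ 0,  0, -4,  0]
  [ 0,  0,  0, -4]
x^2 + 8*x + 16

The characteristic polynomial is χ_A(x) = (x + 4)^4, so the eigenvalues are known. The minimal polynomial is
  m_A(x) = Π_λ (x − λ)^{k_λ}
where k_λ is the size of the *largest* Jordan block for λ (equivalently, the smallest k with (A − λI)^k v = 0 for every generalised eigenvector v of λ).

  λ = -4: largest Jordan block has size 2, contributing (x + 4)^2

So m_A(x) = (x + 4)^2 = x^2 + 8*x + 16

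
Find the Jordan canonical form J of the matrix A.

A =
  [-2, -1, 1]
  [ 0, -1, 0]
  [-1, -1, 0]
J_2(-1) ⊕ J_1(-1)

The characteristic polynomial is
  det(x·I − A) = x^3 + 3*x^2 + 3*x + 1 = (x + 1)^3

Eigenvalues and multiplicities (the geometric multiplicity of λ is n − rank(A − λI), which equals the number of Jordan blocks for λ):
  λ = -1: algebraic multiplicity = 3, geometric multiplicity = 2

Determining the block sizes for each eigenvalue:
  λ = -1: 2 blocks summing to 3 forces exactly one block of size 2 and the rest size 1 → block sizes [2, 1]

Assembling the blocks gives a Jordan form
J =
  [-1,  1,  0]
  [ 0, -1,  0]
  [ 0,  0, -1]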